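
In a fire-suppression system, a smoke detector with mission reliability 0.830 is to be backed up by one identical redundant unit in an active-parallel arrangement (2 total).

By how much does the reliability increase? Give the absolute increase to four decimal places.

R_before = 0.830
R_after = 1 − (1 − 0.830)^2 = 0.9711
ΔR = 0.9711 − 0.830 = 0.1411

0.1411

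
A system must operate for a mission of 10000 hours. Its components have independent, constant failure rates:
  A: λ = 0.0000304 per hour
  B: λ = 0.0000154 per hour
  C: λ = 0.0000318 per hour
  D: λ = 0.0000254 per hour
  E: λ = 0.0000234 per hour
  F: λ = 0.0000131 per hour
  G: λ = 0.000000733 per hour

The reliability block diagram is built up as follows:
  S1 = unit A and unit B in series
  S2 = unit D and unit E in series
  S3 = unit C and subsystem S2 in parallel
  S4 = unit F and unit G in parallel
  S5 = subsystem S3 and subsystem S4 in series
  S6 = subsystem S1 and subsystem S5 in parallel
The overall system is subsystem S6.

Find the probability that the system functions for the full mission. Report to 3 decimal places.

0.961

R(A) = exp(−0.0000304 × 10000) = 0.73786
R(B) = exp(−0.0000154 × 10000) = 0.85727
R(C) = exp(−0.0000318 × 10000) = 0.72760
R(D) = exp(−0.0000254 × 10000) = 0.77569
R(E) = exp(−0.0000234 × 10000) = 0.79136
R(F) = exp(−0.0000131 × 10000) = 0.87722
R(G) = exp(−0.000000733 × 10000) = 0.99270
Series (A and B): 0.73786 × 0.85727 = 0.63255
Series (D and E): 0.77569 × 0.79136 = 0.61385
Parallel (C and [0.61385]): 1 − (1 − 0.72760)(1 − 0.61385) = 0.89481
Parallel (F and G): 1 − (1 − 0.87722)(1 − 0.99270) = 0.99910
Series ([0.89481] and [0.99910]): 0.89481 × 0.99910 = 0.89400
Parallel ([0.63255] and [0.89400]): 1 − (1 − 0.63255)(1 − 0.89400) = 0.961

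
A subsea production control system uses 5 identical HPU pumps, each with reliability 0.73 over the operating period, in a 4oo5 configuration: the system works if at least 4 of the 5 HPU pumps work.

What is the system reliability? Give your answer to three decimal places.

0.591

R = Σ_{i=4}^{5} C(5,i) p^i (1−p)^{5−i} with p = 0.73
C(5,4)·0.73^4·0.27^1 = 0.38338
C(5,5)·0.73^5·0.27^0 = 0.20731
Sum = 0.591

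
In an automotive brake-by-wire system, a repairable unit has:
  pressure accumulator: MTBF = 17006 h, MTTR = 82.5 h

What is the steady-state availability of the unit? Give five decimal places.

0.99517

A(pressure accumulator) = MTBF/(MTBF+MTTR) = 17006/(17006+82.5) = 0.99517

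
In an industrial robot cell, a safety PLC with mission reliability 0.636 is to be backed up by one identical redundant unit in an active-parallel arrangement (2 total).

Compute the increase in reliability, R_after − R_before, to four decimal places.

0.2315

R_before = 0.636
R_after = 1 − (1 − 0.636)^2 = 0.8675
ΔR = 0.8675 − 0.636 = 0.2315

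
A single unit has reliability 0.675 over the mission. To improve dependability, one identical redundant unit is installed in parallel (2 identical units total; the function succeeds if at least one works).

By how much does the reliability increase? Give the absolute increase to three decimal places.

R_before = 0.675
R_after = 1 − (1 − 0.675)^2 = 0.894
ΔR = 0.894 − 0.675 = 0.219

0.219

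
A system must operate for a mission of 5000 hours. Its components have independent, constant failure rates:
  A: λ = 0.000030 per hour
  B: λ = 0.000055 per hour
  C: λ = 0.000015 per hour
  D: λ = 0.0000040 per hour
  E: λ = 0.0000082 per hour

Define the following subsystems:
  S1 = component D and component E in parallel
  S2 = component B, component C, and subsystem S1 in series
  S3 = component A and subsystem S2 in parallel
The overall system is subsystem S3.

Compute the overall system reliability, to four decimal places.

0.9588

R(A) = exp(−0.000030 × 5000) = 0.860708
R(B) = exp(−0.000055 × 5000) = 0.759572
R(C) = exp(−0.000015 × 5000) = 0.927743
R(D) = exp(−0.0000040 × 5000) = 0.980199
R(E) = exp(−0.0000082 × 5000) = 0.959829
Parallel (D and E): 1 − (1 − 0.980199)(1 − 0.959829) = 0.999205
Series (B, C, and [0.999205]): 0.759572 × 0.927743 × 0.999205 = 0.704127
Parallel (A and [0.704127]): 1 − (1 − 0.860708)(1 − 0.704127) = 0.9588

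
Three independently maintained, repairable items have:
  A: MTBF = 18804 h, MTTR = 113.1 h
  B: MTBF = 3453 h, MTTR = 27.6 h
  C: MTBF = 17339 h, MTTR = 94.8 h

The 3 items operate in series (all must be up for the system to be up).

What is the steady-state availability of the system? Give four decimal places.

A(A) = MTBF/(MTBF+MTTR) = 18804/(18804+113.1) = 0.994021
A(B) = MTBF/(MTBF+MTTR) = 3453/(3453+27.6) = 0.992070
A(C) = MTBF/(MTBF+MTTR) = 17339/(17339+94.8) = 0.994562
Series availability: 0.994021 × 0.992070 × 0.994562 = 0.9808

0.9808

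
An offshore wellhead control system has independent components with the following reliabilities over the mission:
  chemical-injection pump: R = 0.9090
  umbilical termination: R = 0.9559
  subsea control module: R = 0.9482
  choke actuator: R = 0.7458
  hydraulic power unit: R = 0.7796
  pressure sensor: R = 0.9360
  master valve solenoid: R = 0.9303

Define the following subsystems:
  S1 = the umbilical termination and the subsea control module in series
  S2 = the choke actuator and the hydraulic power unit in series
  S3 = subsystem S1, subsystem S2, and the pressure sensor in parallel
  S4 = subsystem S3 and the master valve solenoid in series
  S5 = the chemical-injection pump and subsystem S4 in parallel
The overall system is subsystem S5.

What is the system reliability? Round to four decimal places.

0.9934

Series (umbilical termination and subsea control module): 0.955900 × 0.948200 = 0.906384
Series (choke actuator and hydraulic power unit): 0.745800 × 0.779600 = 0.581426
Parallel ([0.906384], [0.581426], and pressure sensor): 1 − (1 − 0.906384)(1 − 0.581426)(1 − 0.936000) = 0.997492
Series ([0.997492] and master valve solenoid): 0.997492 × 0.930300 = 0.927967
Parallel (chemical-injection pump and [0.927967]): 1 − (1 − 0.909000)(1 − 0.927967) = 0.9934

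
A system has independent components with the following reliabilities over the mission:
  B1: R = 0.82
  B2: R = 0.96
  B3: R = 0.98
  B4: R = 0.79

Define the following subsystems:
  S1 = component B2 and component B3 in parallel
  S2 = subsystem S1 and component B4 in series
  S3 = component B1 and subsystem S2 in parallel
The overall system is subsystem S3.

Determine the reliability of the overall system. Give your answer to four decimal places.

0.9621

Parallel (B2 and B3): 1 − (1 − 0.960000)(1 − 0.980000) = 0.999200
Series ([0.999200] and B4): 0.999200 × 0.790000 = 0.789368
Parallel (B1 and [0.789368]): 1 − (1 − 0.820000)(1 − 0.789368) = 0.9621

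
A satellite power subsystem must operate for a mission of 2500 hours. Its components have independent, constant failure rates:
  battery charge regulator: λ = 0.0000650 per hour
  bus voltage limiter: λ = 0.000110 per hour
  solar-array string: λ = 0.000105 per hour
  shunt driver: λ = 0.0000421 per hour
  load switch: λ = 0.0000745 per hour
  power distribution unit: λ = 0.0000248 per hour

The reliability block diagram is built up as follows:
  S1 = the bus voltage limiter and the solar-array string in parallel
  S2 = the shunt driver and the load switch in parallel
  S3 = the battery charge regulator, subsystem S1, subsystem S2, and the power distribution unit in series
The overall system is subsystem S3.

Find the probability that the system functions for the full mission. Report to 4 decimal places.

0.7418

R(battery charge regulator) = exp(−0.0000650 × 2500) = 0.850016
R(bus voltage limiter) = exp(−0.000110 × 2500) = 0.759572
R(solar-array string) = exp(−0.000105 × 2500) = 0.769126
R(shunt driver) = exp(−0.0000421 × 2500) = 0.900099
R(load switch) = exp(−0.0000745 × 2500) = 0.830066
R(power distribution unit) = exp(−0.0000248 × 2500) = 0.939883
Parallel (bus voltage limiter and solar-array string): 1 − (1 − 0.759572)(1 − 0.769126) = 0.944491
Parallel (shunt driver and load switch): 1 − (1 − 0.900099)(1 − 0.830066) = 0.983023
Series (battery charge regulator, [0.944491], [0.983023], and power distribution unit): 0.850016 × 0.944491 × 0.983023 × 0.939883 = 0.7418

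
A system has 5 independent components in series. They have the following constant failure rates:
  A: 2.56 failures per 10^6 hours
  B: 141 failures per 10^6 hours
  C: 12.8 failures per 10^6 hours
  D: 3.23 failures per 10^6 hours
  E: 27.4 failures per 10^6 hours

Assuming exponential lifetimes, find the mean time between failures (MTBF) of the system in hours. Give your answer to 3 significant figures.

Series of exponential components: λ_sys = Σ λ_i
λ_sys = 0.00000256 + 0.000141 + 0.0000128 + 0.00000323 + 0.0000274 = 1.8699e-04 /h
MTBF = 1 / λ_sys = 5350 h

5350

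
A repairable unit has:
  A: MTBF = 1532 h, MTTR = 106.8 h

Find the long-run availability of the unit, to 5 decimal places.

0.93483

A(A) = MTBF/(MTBF+MTTR) = 1532/(1532+106.8) = 0.93483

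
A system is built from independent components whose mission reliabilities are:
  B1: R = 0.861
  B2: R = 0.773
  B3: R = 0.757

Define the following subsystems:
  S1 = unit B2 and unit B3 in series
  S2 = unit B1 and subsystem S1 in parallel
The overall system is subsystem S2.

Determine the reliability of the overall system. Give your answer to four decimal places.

0.9423

Series (B2 and B3): 0.773000 × 0.757000 = 0.585161
Parallel (B1 and [0.585161]): 1 − (1 − 0.861000)(1 − 0.585161) = 0.9423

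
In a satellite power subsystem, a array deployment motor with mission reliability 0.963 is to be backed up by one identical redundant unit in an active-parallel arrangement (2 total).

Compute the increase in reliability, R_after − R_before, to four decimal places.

0.0356

R_before = 0.963
R_after = 1 − (1 − 0.963)^2 = 0.9986
ΔR = 0.9986 − 0.963 = 0.0356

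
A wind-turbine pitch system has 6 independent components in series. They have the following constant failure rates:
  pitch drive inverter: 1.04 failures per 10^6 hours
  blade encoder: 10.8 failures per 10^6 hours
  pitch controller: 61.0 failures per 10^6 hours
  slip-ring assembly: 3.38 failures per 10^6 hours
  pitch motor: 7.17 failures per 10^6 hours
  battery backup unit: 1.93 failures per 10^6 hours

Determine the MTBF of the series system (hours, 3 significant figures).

Series of exponential components: λ_sys = Σ λ_i
λ_sys = 0.00000104 + 0.0000108 + 0.0000610 + 0.00000338 + 0.00000717 + 0.00000193 = 8.5320e-05 /h
MTBF = 1 / λ_sys = 11700 h

11700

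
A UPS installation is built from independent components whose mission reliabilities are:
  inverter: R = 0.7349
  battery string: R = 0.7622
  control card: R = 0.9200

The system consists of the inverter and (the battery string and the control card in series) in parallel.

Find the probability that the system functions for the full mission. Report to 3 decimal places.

0.921

Series (battery string and control card): 0.76220 × 0.92000 = 0.70122
Parallel (inverter and [0.70122]): 1 − (1 − 0.73490)(1 − 0.70122) = 0.921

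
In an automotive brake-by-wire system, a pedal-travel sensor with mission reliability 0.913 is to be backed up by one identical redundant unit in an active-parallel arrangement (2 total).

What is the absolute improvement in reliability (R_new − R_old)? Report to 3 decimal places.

R_before = 0.913
R_after = 1 − (1 − 0.913)^2 = 0.992
ΔR = 0.992 − 0.913 = 0.079

0.079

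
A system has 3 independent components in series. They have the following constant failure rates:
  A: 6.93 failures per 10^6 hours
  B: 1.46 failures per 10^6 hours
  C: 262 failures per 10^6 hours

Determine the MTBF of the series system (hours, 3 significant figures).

Series of exponential components: λ_sys = Σ λ_i
λ_sys = 0.00000693 + 0.00000146 + 0.000262 = 2.7039e-04 /h
MTBF = 1 / λ_sys = 3700 h

3700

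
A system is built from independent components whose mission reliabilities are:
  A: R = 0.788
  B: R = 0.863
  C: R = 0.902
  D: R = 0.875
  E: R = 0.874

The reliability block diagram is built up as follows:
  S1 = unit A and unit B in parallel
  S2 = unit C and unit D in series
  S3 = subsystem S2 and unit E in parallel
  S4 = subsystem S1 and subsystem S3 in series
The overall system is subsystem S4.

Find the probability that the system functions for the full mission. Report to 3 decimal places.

Parallel (A and B): 1 − (1 − 0.78800)(1 − 0.86300) = 0.97096
Series (C and D): 0.90200 × 0.87500 = 0.78925
Parallel ([0.78925] and E): 1 − (1 − 0.78925)(1 − 0.87400) = 0.97345
Series ([0.97096] and [0.97345]): 0.97096 × 0.97345 = 0.945

0.945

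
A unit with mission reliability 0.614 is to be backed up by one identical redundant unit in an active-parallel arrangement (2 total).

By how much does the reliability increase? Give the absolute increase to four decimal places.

0.2370

R_before = 0.614
R_after = 1 − (1 − 0.614)^2 = 0.8510
ΔR = 0.8510 − 0.614 = 0.2370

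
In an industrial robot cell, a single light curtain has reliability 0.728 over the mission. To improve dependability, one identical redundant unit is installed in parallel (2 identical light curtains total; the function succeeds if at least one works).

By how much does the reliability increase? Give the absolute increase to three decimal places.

0.198

R_before = 0.728
R_after = 1 − (1 − 0.728)^2 = 0.926
ΔR = 0.926 − 0.728 = 0.198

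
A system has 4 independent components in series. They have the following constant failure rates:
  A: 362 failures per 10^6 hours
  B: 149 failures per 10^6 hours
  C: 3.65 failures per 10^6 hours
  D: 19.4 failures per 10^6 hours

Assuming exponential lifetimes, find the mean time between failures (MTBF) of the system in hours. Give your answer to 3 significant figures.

1870

Series of exponential components: λ_sys = Σ λ_i
λ_sys = 0.000362 + 0.000149 + 0.00000365 + 0.0000194 = 5.3405e-04 /h
MTBF = 1 / λ_sys = 1870 h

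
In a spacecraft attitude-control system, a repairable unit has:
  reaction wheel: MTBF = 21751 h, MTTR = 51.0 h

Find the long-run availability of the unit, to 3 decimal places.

A(reaction wheel) = MTBF/(MTBF+MTTR) = 21751/(21751+51.0) = 0.998

0.998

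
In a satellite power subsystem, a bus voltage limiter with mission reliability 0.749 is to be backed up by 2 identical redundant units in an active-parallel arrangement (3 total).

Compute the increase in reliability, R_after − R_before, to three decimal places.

R_before = 0.749
R_after = 1 − (1 − 0.749)^3 = 0.984
ΔR = 0.984 − 0.749 = 0.235

0.235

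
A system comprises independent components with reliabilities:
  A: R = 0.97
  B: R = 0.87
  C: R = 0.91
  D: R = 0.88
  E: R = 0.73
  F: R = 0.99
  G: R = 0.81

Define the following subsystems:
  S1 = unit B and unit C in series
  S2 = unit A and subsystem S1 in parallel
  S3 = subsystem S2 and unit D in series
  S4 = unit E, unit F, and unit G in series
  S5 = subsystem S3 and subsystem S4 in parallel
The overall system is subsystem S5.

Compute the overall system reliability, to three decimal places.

0.948

Series (B and C): 0.87000 × 0.91000 = 0.79170
Parallel (A and [0.79170]): 1 − (1 − 0.97000)(1 − 0.79170) = 0.99375
Series ([0.99375] and D): 0.99375 × 0.88000 = 0.87450
Series (E, F, and G): 0.73000 × 0.99000 × 0.81000 = 0.58539
Parallel ([0.87450] and [0.58539]): 1 − (1 − 0.87450)(1 − 0.58539) = 0.948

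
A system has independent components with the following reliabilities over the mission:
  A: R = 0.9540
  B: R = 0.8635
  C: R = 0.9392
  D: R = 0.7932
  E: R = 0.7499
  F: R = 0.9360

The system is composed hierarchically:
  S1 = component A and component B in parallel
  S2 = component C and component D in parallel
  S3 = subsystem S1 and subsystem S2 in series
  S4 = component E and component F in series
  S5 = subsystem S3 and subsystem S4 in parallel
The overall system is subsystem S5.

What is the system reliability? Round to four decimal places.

0.9944

Parallel (A and B): 1 − (1 − 0.954000)(1 − 0.863500) = 0.993721
Parallel (C and D): 1 − (1 − 0.939200)(1 − 0.793200) = 0.987427
Series ([0.993721] and [0.987427]): 0.993721 × 0.987427 = 0.981227
Series (E and F): 0.749900 × 0.936000 = 0.701906
Parallel ([0.981227] and [0.701906]): 1 − (1 − 0.981227)(1 − 0.701906) = 0.9944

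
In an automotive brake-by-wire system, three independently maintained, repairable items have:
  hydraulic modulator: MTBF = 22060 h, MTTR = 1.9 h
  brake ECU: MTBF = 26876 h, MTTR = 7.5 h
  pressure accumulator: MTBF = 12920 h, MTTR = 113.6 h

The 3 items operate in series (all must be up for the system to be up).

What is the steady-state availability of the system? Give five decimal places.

0.99092

A(hydraulic modulator) = MTBF/(MTBF+MTTR) = 22060/(22060+1.9) = 0.999914
A(brake ECU) = MTBF/(MTBF+MTTR) = 26876/(26876+7.5) = 0.999721
A(pressure accumulator) = MTBF/(MTBF+MTTR) = 12920/(12920+113.6) = 0.991284
Series availability: 0.999914 × 0.999721 × 0.991284 = 0.99092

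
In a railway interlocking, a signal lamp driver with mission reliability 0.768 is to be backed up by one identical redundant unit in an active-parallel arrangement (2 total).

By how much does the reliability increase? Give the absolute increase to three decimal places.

0.178

R_before = 0.768
R_after = 1 − (1 − 0.768)^2 = 0.946
ΔR = 0.946 − 0.768 = 0.178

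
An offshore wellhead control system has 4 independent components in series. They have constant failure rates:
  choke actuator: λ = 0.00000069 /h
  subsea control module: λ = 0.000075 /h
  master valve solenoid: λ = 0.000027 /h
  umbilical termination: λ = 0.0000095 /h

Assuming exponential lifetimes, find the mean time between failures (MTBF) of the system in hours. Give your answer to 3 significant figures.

8910

Series of exponential components: λ_sys = Σ λ_i
λ_sys = 0.00000069 + 0.000075 + 0.000027 + 0.0000095 = 1.1219e-04 /h
MTBF = 1 / λ_sys = 8910 h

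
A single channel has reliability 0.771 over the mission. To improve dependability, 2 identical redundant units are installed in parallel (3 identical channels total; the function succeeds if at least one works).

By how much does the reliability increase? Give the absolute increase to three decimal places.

0.217

R_before = 0.771
R_after = 1 − (1 − 0.771)^3 = 0.988
ΔR = 0.988 − 0.771 = 0.217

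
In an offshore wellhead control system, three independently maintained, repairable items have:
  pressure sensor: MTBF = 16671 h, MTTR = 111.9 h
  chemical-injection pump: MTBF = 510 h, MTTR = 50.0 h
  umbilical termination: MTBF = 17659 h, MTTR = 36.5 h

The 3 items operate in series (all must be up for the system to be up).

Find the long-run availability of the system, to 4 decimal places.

A(pressure sensor) = MTBF/(MTBF+MTTR) = 16671/(16671+111.9) = 0.993332
A(chemical-injection pump) = MTBF/(MTBF+MTTR) = 510/(510+50.0) = 0.910714
A(umbilical termination) = MTBF/(MTBF+MTTR) = 17659/(17659+36.5) = 0.997937
Series availability: 0.993332 × 0.910714 × 0.997937 = 0.9028

0.9028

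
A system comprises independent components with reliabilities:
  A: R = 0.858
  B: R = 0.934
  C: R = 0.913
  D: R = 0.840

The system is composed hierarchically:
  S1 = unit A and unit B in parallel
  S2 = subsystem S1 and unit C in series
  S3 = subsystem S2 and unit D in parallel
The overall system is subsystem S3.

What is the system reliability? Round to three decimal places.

Parallel (A and B): 1 − (1 − 0.85800)(1 − 0.93400) = 0.99063
Series ([0.99063] and C): 0.99063 × 0.91300 = 0.90445
Parallel ([0.90445] and D): 1 − (1 − 0.90445)(1 − 0.84000) = 0.985

0.985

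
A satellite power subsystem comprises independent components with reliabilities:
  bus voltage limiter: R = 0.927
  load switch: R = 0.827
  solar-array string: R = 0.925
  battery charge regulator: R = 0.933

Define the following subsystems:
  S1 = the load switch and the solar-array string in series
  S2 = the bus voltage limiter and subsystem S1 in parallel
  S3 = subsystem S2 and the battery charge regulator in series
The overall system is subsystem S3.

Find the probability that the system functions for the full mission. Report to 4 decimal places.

Series (load switch and solar-array string): 0.827000 × 0.925000 = 0.764975
Parallel (bus voltage limiter and [0.764975]): 1 − (1 − 0.927000)(1 − 0.764975) = 0.982843
Series ([0.982843] and battery charge regulator): 0.982843 × 0.933000 = 0.9170

0.9170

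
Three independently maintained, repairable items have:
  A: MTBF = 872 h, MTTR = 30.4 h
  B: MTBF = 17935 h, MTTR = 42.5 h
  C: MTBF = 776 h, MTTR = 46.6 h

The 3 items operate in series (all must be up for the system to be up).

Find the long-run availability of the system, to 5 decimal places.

A(A) = MTBF/(MTBF+MTTR) = 872/(872+30.4) = 0.966312
A(B) = MTBF/(MTBF+MTTR) = 17935/(17935+42.5) = 0.997636
A(C) = MTBF/(MTBF+MTTR) = 776/(776+46.6) = 0.943350
Series availability: 0.966312 × 0.997636 × 0.943350 = 0.90942

0.90942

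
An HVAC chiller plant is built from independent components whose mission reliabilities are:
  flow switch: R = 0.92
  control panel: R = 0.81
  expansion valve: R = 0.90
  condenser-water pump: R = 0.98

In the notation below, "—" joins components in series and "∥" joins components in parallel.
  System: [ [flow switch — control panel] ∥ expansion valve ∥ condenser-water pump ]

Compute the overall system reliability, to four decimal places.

0.9995

Series (flow switch and control panel): 0.920000 × 0.810000 = 0.745200
Parallel ([0.745200], expansion valve, and condenser-water pump): 1 − (1 − 0.745200)(1 − 0.900000)(1 − 0.980000) = 0.9995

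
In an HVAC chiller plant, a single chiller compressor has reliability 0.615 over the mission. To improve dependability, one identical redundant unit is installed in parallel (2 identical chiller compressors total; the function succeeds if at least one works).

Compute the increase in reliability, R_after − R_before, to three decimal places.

R_before = 0.615
R_after = 1 − (1 − 0.615)^2 = 0.852
ΔR = 0.852 − 0.615 = 0.237

0.237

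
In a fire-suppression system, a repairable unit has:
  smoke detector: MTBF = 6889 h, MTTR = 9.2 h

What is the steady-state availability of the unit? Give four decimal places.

0.9987

A(smoke detector) = MTBF/(MTBF+MTTR) = 6889/(6889+9.2) = 0.9987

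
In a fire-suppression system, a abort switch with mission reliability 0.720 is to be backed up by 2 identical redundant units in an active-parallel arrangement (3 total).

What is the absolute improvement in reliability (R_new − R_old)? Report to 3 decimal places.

0.258

R_before = 0.720
R_after = 1 − (1 − 0.720)^3 = 0.978
ΔR = 0.978 − 0.720 = 0.258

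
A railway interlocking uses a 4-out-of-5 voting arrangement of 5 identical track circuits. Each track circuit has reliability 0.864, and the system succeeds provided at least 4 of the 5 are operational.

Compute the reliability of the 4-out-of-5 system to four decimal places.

R = Σ_{i=4}^{5} C(5,i) p^i (1−p)^{5−i} with p = 0.864
C(5,4)·0.864^4·0.136^1 = 0.378934
C(5,5)·0.864^5·0.136^0 = 0.481469
Sum = 0.8604

0.8604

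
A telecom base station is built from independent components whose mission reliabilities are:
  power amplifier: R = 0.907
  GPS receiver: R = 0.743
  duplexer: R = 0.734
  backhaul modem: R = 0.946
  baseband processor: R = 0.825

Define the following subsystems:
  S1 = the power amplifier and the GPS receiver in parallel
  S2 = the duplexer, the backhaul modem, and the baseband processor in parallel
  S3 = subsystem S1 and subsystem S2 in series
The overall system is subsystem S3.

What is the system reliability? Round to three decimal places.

0.974

Parallel (power amplifier and GPS receiver): 1 − (1 − 0.90700)(1 − 0.74300) = 0.97610
Parallel (duplexer, backhaul modem, and baseband processor): 1 − (1 − 0.73400)(1 − 0.94600)(1 − 0.82500) = 0.99749
Series ([0.97610] and [0.99749]): 0.97610 × 0.99749 = 0.974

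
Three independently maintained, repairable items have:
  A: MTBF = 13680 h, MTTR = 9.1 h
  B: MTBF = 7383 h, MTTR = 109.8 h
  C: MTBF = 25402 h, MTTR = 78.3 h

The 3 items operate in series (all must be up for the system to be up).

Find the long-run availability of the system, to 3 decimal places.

A(A) = MTBF/(MTBF+MTTR) = 13680/(13680+9.1) = 0.999335
A(B) = MTBF/(MTBF+MTTR) = 7383/(7383+109.8) = 0.985346
A(C) = MTBF/(MTBF+MTTR) = 25402/(25402+78.3) = 0.996927
Series availability: 0.999335 × 0.985346 × 0.996927 = 0.982

0.982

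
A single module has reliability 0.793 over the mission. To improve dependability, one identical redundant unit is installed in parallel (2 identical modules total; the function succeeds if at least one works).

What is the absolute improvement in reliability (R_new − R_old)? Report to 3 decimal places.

R_before = 0.793
R_after = 1 − (1 − 0.793)^2 = 0.957
ΔR = 0.957 − 0.793 = 0.164

0.164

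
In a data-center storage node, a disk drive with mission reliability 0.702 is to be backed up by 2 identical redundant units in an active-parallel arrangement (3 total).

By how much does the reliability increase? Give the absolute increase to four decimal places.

0.2715

R_before = 0.702
R_after = 1 − (1 − 0.702)^3 = 0.9735
ΔR = 0.9735 − 0.702 = 0.2715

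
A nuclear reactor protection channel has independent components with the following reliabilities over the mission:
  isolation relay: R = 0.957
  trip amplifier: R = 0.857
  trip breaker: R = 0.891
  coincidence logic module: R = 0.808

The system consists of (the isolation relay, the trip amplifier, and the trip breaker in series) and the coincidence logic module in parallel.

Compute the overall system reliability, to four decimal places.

0.9483

Series (isolation relay, trip amplifier, and trip breaker): 0.957000 × 0.857000 × 0.891000 = 0.730753
Parallel ([0.730753] and coincidence logic module): 1 − (1 − 0.730753)(1 − 0.808000) = 0.9483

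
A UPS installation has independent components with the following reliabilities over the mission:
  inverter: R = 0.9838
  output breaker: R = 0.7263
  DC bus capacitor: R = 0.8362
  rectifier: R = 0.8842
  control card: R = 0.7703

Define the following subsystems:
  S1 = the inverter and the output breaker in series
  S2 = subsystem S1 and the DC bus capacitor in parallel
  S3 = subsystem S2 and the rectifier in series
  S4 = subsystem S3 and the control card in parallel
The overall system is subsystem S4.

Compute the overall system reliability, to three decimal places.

0.964

Series (inverter and output breaker): 0.98380 × 0.72630 = 0.71453
Parallel ([0.71453] and DC bus capacitor): 1 − (1 − 0.71453)(1 − 0.83620) = 0.95324
Series ([0.95324] and rectifier): 0.95324 × 0.88420 = 0.84285
Parallel ([0.84285] and control card): 1 − (1 − 0.84285)(1 − 0.77030) = 0.964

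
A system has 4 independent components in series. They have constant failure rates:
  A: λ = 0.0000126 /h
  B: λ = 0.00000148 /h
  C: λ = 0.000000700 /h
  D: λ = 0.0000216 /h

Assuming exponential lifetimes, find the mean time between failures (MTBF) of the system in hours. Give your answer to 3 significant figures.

27500

Series of exponential components: λ_sys = Σ λ_i
λ_sys = 0.0000126 + 0.00000148 + 0.000000700 + 0.0000216 = 3.6380e-05 /h
MTBF = 1 / λ_sys = 27500 h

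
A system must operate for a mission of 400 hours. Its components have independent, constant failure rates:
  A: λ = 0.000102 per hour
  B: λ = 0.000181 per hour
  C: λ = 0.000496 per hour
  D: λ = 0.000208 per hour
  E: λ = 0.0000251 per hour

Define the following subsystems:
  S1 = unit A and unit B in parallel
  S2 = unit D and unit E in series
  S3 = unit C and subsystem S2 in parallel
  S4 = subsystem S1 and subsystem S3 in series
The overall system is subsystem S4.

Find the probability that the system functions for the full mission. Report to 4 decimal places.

R(A) = exp(−0.000102 × 400) = 0.960021
R(B) = exp(−0.000181 × 400) = 0.930159
R(C) = exp(−0.000496 × 400) = 0.820042
R(D) = exp(−0.000208 × 400) = 0.920167
R(E) = exp(−0.0000251 × 400) = 0.990010
Parallel (A and B): 1 − (1 − 0.960021)(1 − 0.930159) = 0.997208
Series (D and E): 0.920167 × 0.990010 = 0.910975
Parallel (C and [0.910975]): 1 − (1 − 0.820042)(1 − 0.910975) = 0.983979
Series ([0.997208] and [0.983979]): 0.997208 × 0.983979 = 0.9812

0.9812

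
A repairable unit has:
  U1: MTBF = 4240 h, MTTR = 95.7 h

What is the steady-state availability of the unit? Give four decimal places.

A(U1) = MTBF/(MTBF+MTTR) = 4240/(4240+95.7) = 0.9779

0.9779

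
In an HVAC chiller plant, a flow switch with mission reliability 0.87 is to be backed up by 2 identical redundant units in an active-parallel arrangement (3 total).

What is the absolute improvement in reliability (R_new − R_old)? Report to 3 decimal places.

R_before = 0.87
R_after = 1 − (1 − 0.87)^3 = 0.998
ΔR = 0.998 − 0.87 = 0.128

0.128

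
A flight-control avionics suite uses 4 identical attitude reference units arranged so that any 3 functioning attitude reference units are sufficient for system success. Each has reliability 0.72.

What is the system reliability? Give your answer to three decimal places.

0.687

R = Σ_{i=3}^{4} C(4,i) p^i (1−p)^{4−i} with p = 0.72
C(4,3)·0.72^3·0.28^1 = 0.41804
C(4,4)·0.72^4·0.28^0 = 0.26874
Sum = 0.687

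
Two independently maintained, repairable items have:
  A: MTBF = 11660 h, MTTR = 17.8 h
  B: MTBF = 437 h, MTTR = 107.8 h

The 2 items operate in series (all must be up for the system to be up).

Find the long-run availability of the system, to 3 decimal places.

0.801

A(A) = MTBF/(MTBF+MTTR) = 11660/(11660+17.8) = 0.998476
A(B) = MTBF/(MTBF+MTTR) = 437/(437+107.8) = 0.802129
Series availability: 0.998476 × 0.802129 = 0.801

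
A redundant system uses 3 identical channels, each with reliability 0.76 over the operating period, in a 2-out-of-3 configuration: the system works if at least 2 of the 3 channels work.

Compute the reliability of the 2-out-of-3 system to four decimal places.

R = Σ_{i=2}^{3} C(3,i) p^i (1−p)^{3−i} with p = 0.76
C(3,2)·0.76^2·0.24^1 = 0.415872
C(3,3)·0.76^3·0.24^0 = 0.438976
Sum = 0.8548

0.8548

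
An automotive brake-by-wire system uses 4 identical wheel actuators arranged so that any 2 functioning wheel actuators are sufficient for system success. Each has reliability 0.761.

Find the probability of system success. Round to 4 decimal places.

0.9552

R = Σ_{i=2}^{4} C(4,i) p^i (1−p)^{4−i} with p = 0.761
C(4,2)·0.761^2·0.239^2 = 0.198480
C(4,3)·0.761^3·0.239^1 = 0.421320
C(4,4)·0.761^4·0.239^0 = 0.335381
Sum = 0.9552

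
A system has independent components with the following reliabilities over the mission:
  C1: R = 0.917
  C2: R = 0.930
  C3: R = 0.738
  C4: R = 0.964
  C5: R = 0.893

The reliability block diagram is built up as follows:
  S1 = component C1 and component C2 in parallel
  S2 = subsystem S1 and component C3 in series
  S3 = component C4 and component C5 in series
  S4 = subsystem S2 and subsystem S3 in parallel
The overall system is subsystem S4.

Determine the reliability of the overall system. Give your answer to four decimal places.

Parallel (C1 and C2): 1 − (1 − 0.917000)(1 − 0.930000) = 0.994190
Series ([0.994190] and C3): 0.994190 × 0.738000 = 0.733712
Series (C4 and C5): 0.964000 × 0.893000 = 0.860852
Parallel ([0.733712] and [0.860852]): 1 − (1 − 0.733712)(1 − 0.860852) = 0.9629

0.9629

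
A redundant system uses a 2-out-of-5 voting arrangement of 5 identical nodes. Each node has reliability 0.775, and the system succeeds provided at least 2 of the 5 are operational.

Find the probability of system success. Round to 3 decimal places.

R = Σ_{i=2}^{5} C(5,i) p^i (1−p)^{5−i} with p = 0.775
C(5,2)·0.775^2·0.225^3 = 0.06841
C(5,3)·0.775^3·0.225^2 = 0.23565
C(5,4)·0.775^4·0.225^1 = 0.40584
C(5,5)·0.775^5·0.225^0 = 0.27958
Sum = 0.989

0.989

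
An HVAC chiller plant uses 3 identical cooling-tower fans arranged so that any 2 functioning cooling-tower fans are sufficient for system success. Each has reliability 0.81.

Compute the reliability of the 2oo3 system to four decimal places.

0.9054

R = Σ_{i=2}^{3} C(3,i) p^i (1−p)^{3−i} with p = 0.81
C(3,2)·0.81^2·0.19^1 = 0.373977
C(3,3)·0.81^3·0.19^0 = 0.531441
Sum = 0.9054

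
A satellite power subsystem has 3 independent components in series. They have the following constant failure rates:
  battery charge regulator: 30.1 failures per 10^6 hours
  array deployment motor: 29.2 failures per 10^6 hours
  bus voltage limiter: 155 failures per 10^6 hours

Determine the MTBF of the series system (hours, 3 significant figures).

4670

Series of exponential components: λ_sys = Σ λ_i
λ_sys = 0.0000301 + 0.0000292 + 0.000155 = 2.1430e-04 /h
MTBF = 1 / λ_sys = 4670 h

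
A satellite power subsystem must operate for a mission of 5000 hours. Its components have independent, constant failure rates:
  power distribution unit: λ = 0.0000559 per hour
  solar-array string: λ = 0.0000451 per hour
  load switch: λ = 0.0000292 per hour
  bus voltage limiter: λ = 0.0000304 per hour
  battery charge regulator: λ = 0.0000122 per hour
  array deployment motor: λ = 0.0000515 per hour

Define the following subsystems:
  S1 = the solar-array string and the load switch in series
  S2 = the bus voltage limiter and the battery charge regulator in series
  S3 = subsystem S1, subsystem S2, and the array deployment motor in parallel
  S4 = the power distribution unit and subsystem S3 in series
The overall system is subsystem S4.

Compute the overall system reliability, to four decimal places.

0.7459

R(power distribution unit) = exp(−0.0000559 × 5000) = 0.756162
R(solar-array string) = exp(−0.0000451 × 5000) = 0.798117
R(load switch) = exp(−0.0000292 × 5000) = 0.864158
R(bus voltage limiter) = exp(−0.0000304 × 5000) = 0.858988
R(battery charge regulator) = exp(−0.0000122 × 5000) = 0.940823
R(array deployment motor) = exp(−0.0000515 × 5000) = 0.772982
Series (solar-array string and load switch): 0.798117 × 0.864158 = 0.689699
Series (bus voltage limiter and battery charge regulator): 0.858988 × 0.940823 = 0.808156
Parallel ([0.689699], [0.808156], and array deployment motor): 1 − (1 − 0.689699)(1 − 0.808156)(1 − 0.772982) = 0.986486
Series (power distribution unit and [0.986486]): 0.756162 × 0.986486 = 0.7459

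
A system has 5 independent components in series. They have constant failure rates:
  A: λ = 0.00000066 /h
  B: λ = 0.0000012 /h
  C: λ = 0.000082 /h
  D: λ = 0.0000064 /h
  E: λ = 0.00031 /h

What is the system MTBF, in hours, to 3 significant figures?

2500

Series of exponential components: λ_sys = Σ λ_i
λ_sys = 0.00000066 + 0.0000012 + 0.000082 + 0.0000064 + 0.00031 = 4.0026e-04 /h
MTBF = 1 / λ_sys = 2500 h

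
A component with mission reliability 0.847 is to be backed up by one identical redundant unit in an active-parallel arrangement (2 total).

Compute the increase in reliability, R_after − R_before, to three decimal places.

R_before = 0.847
R_after = 1 − (1 − 0.847)^2 = 0.977
ΔR = 0.977 − 0.847 = 0.130

0.130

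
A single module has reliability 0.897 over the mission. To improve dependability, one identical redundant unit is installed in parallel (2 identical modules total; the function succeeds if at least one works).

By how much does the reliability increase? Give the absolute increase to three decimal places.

0.092

R_before = 0.897
R_after = 1 − (1 − 0.897)^2 = 0.989
ΔR = 0.989 − 0.897 = 0.092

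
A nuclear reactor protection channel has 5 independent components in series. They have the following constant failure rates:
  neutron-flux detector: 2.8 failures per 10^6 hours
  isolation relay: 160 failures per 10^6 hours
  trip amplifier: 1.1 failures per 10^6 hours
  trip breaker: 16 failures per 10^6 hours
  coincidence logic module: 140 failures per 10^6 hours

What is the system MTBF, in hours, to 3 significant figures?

Series of exponential components: λ_sys = Σ λ_i
λ_sys = 0.0000028 + 0.00016 + 0.0000011 + 0.000016 + 0.00014 = 3.1990e-04 /h
MTBF = 1 / λ_sys = 3130 h

3130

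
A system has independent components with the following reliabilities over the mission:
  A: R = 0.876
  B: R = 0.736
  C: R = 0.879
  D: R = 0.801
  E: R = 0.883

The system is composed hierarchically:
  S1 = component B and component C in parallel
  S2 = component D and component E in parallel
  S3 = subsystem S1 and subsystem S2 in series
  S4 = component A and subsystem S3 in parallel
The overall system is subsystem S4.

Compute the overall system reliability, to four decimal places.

0.9932

Parallel (B and C): 1 − (1 − 0.736000)(1 − 0.879000) = 0.968056
Parallel (D and E): 1 − (1 − 0.801000)(1 − 0.883000) = 0.976717
Series ([0.968056] and [0.976717]): 0.968056 × 0.976717 = 0.945517
Parallel (A and [0.945517]): 1 − (1 − 0.876000)(1 − 0.945517) = 0.9932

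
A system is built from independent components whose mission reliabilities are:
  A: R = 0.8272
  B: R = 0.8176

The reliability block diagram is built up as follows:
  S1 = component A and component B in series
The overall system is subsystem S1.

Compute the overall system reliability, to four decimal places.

Series (A and B): 0.827200 × 0.817600 = 0.6763

0.6763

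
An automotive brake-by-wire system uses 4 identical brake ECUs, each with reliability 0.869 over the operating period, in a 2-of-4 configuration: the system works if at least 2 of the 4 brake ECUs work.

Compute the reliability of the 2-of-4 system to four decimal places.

R = Σ_{i=2}^{4} C(4,i) p^i (1−p)^{4−i} with p = 0.869
C(4,2)·0.869^2·0.131^2 = 0.077756
C(4,3)·0.869^3·0.131^1 = 0.343867
C(4,4)·0.869^4·0.131^0 = 0.570268
Sum = 0.9919

0.9919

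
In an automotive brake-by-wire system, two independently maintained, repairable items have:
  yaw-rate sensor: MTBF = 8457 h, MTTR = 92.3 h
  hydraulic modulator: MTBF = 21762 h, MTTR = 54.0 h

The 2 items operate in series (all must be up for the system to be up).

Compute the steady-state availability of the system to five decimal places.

0.98676

A(yaw-rate sensor) = MTBF/(MTBF+MTTR) = 8457/(8457+92.3) = 0.989204
A(hydraulic modulator) = MTBF/(MTBF+MTTR) = 21762/(21762+54.0) = 0.997525
Series availability: 0.989204 × 0.997525 = 0.98676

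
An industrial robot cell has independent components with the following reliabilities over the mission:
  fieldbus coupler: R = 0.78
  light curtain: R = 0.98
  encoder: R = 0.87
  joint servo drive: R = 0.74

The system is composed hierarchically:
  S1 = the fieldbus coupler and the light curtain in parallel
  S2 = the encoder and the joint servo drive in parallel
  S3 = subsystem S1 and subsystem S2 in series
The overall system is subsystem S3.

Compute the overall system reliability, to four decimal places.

Parallel (fieldbus coupler and light curtain): 1 − (1 − 0.780000)(1 − 0.980000) = 0.995600
Parallel (encoder and joint servo drive): 1 − (1 − 0.870000)(1 − 0.740000) = 0.966200
Series ([0.995600] and [0.966200]): 0.995600 × 0.966200 = 0.9619

0.9619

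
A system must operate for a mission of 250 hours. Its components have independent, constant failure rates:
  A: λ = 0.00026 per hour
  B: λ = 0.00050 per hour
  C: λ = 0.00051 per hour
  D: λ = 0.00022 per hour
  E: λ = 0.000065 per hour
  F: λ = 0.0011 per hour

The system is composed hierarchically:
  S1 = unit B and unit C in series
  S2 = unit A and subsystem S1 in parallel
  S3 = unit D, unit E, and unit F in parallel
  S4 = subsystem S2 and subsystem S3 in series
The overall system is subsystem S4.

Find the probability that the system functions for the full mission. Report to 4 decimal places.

R(A) = exp(−0.00026 × 250) = 0.937067
R(B) = exp(−0.00050 × 250) = 0.882497
R(C) = exp(−0.00051 × 250) = 0.880293
R(D) = exp(−0.00022 × 250) = 0.946485
R(E) = exp(−0.000065 × 250) = 0.983881
R(F) = exp(−0.0011 × 250) = 0.759572
Series (B and C): 0.882497 × 0.880293 = 0.776856
Parallel (A and [0.776856]): 1 − (1 − 0.937067)(1 − 0.776856) = 0.985957
Parallel (D, E, and F): 1 − (1 − 0.946485)(1 − 0.983881)(1 − 0.759572) = 0.999793
Series ([0.985957] and [0.999793]): 0.985957 × 0.999793 = 0.9858

0.9858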